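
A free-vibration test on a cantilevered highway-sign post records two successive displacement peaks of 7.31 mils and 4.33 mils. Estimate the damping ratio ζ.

Logarithmic decrement δ = (1/n)·ln(x₀/x_n) = (1/1)·ln(7.31/4.33) = (1/1)·ln(1.688) = 0.5237.
ζ = δ/√(4π² + δ²) = 0.5237/√(39.48 + 0.274) = 0.5237/6.305 = 0.08306.

0.0831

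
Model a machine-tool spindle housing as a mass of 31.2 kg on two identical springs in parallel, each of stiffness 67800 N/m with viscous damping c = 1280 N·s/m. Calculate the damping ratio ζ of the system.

0.311

Parallel springs add: k_eq = 2 × 67800 = 135600 N/m.
ω_n = √(k_eq/m) = √(135600/31.2) = 65.93 rad/s.
Critical damping c_c = 2√(k_eq·m) = 2√(135600 × 31.2) = 4114 N·s/m, so ζ = c/c_c = 1280/4114 = 0.3112.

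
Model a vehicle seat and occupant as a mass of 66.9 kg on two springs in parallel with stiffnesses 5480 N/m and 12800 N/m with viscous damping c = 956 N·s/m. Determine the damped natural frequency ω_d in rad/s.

Parallel springs add: k_eq = 5480 + 12800 = 18280 N/m.
ω_n = √(k_eq/m) = √(18280/66.9) = 16.53 rad/s.
Critical damping c_c = 2√(k_eq·m) = 2√(18280 × 66.9) = 2212 N·s/m, so ζ = c/c_c = 956/2212 = 0.4322.
ω_d = ω_n√(1 − ζ²) = 16.53 × √(1 − 0.187) = 14.91 rad/s.

14.9 rad/s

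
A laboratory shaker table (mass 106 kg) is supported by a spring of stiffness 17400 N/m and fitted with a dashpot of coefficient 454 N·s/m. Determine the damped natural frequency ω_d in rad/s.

ω_n = √(k/m) = √(17400/106) = 12.81 rad/s.
Critical damping c_c = 2√(k·m) = 2√(17400 × 106) = 2716 N·s/m, so ζ = c/c_c = 454/2716 = 0.1671.
ω_d = ω_n√(1 − ζ²) = 12.81 × √(1 − 0.0279) = 12.63 rad/s.

12.6 rad/s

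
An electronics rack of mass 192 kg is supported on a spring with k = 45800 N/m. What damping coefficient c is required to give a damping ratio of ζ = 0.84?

4980 N·s/m

c_c = 2√(k·m) = 2√(45800 × 192) = 5931 N·s/m.
c = ζ·c_c = 0.84 × 5931 = 4982 N·s/m.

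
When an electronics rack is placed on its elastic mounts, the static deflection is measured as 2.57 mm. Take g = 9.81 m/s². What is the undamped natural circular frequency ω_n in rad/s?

61.8 rad/s

ω_n = √(g/δ_st) = √(9.81/0.00257) = √3817 = 61.78 rad/s.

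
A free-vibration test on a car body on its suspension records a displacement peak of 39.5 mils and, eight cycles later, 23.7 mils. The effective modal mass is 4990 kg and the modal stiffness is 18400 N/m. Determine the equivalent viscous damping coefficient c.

Logarithmic decrement δ = (1/n)·ln(x₀/x_n) = (1/8)·ln(39.5/23.7) = (1/8)·ln(1.667) = 0.06385.
ζ = δ/√(4π² + δ²) = 0.06385/√(39.48 + 0.00408) = 0.06385/6.284 = 0.01016.
c = ζ · 2√(km) = 0.01016 × 2√(18400 × 4990) = 0.01016 × 19160 = 194.7 N·s/m.

195 N·s/m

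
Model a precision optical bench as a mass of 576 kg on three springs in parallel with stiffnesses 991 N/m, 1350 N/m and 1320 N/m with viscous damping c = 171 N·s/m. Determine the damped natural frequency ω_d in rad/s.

2.52 rad/s

Parallel springs add: k_eq = 991 + 1350 + 1320 = 3661 N/m.
ω_n = √(k_eq/m) = √(3661/576) = 2.521 rad/s.
Critical damping c_c = 2√(k_eq·m) = 2√(3661 × 576) = 2904 N·s/m, so ζ = c/c_c = 171/2904 = 0.05888.
ω_d = ω_n√(1 − ζ²) = 2.521 × √(1 − 0.00347) = 2.517 rad/s.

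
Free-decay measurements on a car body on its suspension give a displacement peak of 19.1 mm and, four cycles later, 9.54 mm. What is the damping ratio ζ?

0.0276

Logarithmic decrement δ = (1/n)·ln(x₀/x_n) = (1/4)·ln(19.1/9.54) = (1/4)·ln(2.002) = 0.1735.
ζ = δ/√(4π² + δ²) = 0.1735/√(39.48 + 0.0301) = 0.1735/6.286 = 0.02761.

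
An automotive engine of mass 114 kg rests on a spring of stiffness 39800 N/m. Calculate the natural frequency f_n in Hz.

2.97 Hz

ω_n = √(k/m) = √(39800/114) = √349.1 = 18.68 rad/s.
f_n = ω_n/(2π) = 18.68/6.283 = 2.974 Hz.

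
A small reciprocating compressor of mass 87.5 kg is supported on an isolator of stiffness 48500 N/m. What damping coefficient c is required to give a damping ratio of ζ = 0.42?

c_c = 2√(k·m) = 2√(48500 × 87.5) = 4120 N·s/m.
c = ζ·c_c = 0.42 × 4120 = 1730 N·s/m.

1730 N·s/m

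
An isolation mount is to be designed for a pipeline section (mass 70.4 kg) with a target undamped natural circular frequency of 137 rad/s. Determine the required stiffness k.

k = m·ω_n² = 70.4 × 137.0² = 70.4 × 18770 = 1321000 N/m.

1320000 N/m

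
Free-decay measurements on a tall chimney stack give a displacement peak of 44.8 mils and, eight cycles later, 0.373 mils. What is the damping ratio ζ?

Logarithmic decrement δ = (1/n)·ln(x₀/x_n) = (1/8)·ln(44.8/0.373) = (1/8)·ln(120.1) = 0.5985.
ζ = δ/√(4π² + δ²) = 0.5985/√(39.48 + 0.358) = 0.5985/6.312 = 0.09483.

0.0948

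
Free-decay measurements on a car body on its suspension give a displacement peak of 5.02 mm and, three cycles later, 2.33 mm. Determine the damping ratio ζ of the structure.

Logarithmic decrement δ = (1/n)·ln(x₀/x_n) = (1/3)·ln(5.02/2.33) = (1/3)·ln(2.155) = 0.2559.
ζ = δ/√(4π² + δ²) = 0.2559/√(39.48 + 0.0655) = 0.2559/6.288 = 0.04069.

0.0407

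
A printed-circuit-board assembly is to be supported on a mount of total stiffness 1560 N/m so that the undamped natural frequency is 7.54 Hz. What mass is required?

ω_n = 2πf_n = 2π × 7.54 = 47.38 rad/s.
m = k/ω_n² = 1560/47.38² = 1560/2244 = 0.6951 kg.

0.695 kg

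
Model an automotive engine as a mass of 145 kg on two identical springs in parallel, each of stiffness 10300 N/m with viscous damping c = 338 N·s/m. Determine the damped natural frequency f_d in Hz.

Parallel springs add: k_eq = 2 × 10300 = 20600 N/m.
ω_n = √(k_eq/m) = √(20600/145) = 11.92 rad/s.
Critical damping c_c = 2√(k_eq·m) = 2√(20600 × 145) = 3457 N·s/m, so ζ = c/c_c = 338/3457 = 0.09778.
ω_d = ω_n√(1 − ζ²) = 11.92 × √(1 − 0.00956) = 11.86 rad/s.
f_d = ω_d/(2π) = 1.888 Hz.

1.89 Hz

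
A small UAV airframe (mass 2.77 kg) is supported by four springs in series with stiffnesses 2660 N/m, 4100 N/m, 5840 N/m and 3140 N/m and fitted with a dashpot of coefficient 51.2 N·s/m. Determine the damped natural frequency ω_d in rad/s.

Series springs: 1/k_eq = 1/2660 + 1/4100 + 1/5840 + 1/3140 = 0.001110, so k_eq = 901.3 N/m.
ω_n = √(k_eq/m) = √(901.3/2.77) = 18.04 rad/s.
Critical damping c_c = 2√(k_eq·m) = 2√(901.3 × 2.77) = 99.93 N·s/m, so ζ = c/c_c = 51.2/99.93 = 0.5124.
ω_d = ω_n√(1 − ζ²) = 18.04 × √(1 − 0.263) = 15.49 rad/s.

15.5 rad/s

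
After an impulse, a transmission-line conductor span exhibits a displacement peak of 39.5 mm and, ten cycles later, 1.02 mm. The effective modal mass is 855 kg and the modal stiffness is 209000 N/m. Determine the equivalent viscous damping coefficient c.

1550 N·s/m

Logarithmic decrement δ = (1/n)·ln(x₀/x_n) = (1/10)·ln(39.5/1.02) = (1/10)·ln(38.73) = 0.3656.
ζ = δ/√(4π² + δ²) = 0.3656/√(39.48 + 0.134) = 0.3656/6.294 = 0.05810.
c = ζ · 2√(km) = 0.05810 × 2√(209000 × 855) = 0.05810 × 26740 = 1553 N·s/m.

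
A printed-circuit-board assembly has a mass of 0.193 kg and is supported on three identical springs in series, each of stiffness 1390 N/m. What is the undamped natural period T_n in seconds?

Series springs: 1/k_eq = 3/1390, so k_eq = 1390/3 = 463.3 N/m.
ω_n = √(k_eq/m) = √(463.3/0.193) = √2401 = 49.00 rad/s.
T_n = 2π/ω_n = 6.283/49.00 = 0.1282 s.

0.128 s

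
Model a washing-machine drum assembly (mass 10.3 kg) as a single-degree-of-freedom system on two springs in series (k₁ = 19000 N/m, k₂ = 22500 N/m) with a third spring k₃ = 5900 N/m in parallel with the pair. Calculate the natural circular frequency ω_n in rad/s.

Series pair: k_s = k₁k₂/(k₁+k₂) = (19000)(22500)/(19000 + 22500) = 10300 N/m. In parallel with k₃: k_eq = 10300 + 5900 = 16200 N/m.
ω_n = √(k_eq/m) = √(16200/10.3) = √1573 = 39.66 rad/s.

39.7 rad/s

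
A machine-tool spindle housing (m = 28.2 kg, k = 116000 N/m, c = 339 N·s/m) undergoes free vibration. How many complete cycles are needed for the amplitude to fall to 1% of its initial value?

ζ = c/(2√(km)) = 339/(2√(116000 × 28.2)) = 339/3617 = 0.09372.
Logarithmic decrement δ = 2πζ/√(1 − ζ²) = 2π × 0.09372/√(1 − 0.00878) = 0.5914.
x_n/x₀ = e^(−nδ) ≤ 0.01; take ln: n ≥ ln(1/0.01)/δ = 4.605/0.5914 = 7.786.
So 8 complete cycles are required.

8 cycles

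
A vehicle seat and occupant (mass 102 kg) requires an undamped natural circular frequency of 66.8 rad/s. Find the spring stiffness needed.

455000 N/m

k = m·ω_n² = 102 × 66.80² = 102 × 4462 = 455100 N/m.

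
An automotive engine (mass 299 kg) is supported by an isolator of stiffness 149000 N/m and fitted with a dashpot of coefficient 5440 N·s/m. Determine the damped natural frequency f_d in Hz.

3.24 Hz

ω_n = √(k/m) = √(149000/299) = 22.32 rad/s.
Critical damping c_c = 2√(k·m) = 2√(149000 × 299) = 13350 N·s/m, so ζ = c/c_c = 5440/13350 = 0.4075.
ω_d = ω_n√(1 − ζ²) = 22.32 × √(1 − 0.166) = 20.39 rad/s.
f_d = ω_d/(2π) = 3.244 Hz.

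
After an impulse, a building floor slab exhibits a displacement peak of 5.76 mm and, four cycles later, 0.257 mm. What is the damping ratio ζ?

Logarithmic decrement δ = (1/n)·ln(x₀/x_n) = (1/4)·ln(5.76/0.257) = (1/4)·ln(22.41) = 0.7774.
ζ = δ/√(4π² + δ²) = 0.7774/√(39.48 + 0.604) = 0.7774/6.331 = 0.1228.

0.123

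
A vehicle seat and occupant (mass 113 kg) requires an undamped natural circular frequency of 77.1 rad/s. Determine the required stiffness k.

672000 N/m

k = m·ω_n² = 113 × 77.10² = 113 × 5944 = 671700 N/m.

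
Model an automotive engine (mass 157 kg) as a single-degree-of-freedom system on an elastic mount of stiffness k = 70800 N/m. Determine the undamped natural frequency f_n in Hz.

3.38 Hz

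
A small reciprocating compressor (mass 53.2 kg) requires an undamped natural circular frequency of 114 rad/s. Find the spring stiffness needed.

k = m·ω_n² = 53.2 × 114.0² = 53.2 × 13000 = 691400 N/m.

691000 N/m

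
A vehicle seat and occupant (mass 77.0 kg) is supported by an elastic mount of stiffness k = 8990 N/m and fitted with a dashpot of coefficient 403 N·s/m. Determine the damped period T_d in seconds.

0.599 s

ω_n = √(k/m) = √(8990/77.0) = 10.81 rad/s.
Critical damping c_c = 2√(k·m) = 2√(8990 × 77.0) = 1664 N·s/m, so ζ = c/c_c = 403/1664 = 0.2422.
ω_d = ω_n√(1 − ζ²) = 10.81 × √(1 − 0.0587) = 10.48 rad/s.
T_d = 2π/ω_d = 0.5993 s.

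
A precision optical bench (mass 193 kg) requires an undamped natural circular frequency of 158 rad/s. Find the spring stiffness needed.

4820000 N/m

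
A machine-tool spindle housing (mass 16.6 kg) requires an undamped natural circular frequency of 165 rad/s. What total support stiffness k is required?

452000 N/m

k = m·ω_n² = 16.6 × 165.0² = 16.6 × 27220 = 451900 N/m.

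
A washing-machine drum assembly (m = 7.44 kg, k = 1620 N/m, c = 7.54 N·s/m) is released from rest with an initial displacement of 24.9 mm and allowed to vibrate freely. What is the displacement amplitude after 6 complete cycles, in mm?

ζ = c/(2√(km)) = 7.54/(2√(1620 × 7.44)) = 7.54/219.6 = 0.03434.
Logarithmic decrement δ = 2πζ/√(1 − ζ²) = 2π × 0.03434/√(1 − 0.00118) = 0.2159.
After n cycles, x_n/x₀ = e^(−nδ), so x_6 = 24.9 × e^(−6 × 0.2159) = 24.9 × 0.2738 = 6.818 mm.

6.82 mm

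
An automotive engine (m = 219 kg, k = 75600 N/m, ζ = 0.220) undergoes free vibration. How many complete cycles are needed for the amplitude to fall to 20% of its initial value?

Logarithmic decrement δ = 2πζ/√(1 − ζ²) = 2π × 0.2200/√(1 − 0.0484) = 1.417.
x_n/x₀ = e^(−nδ) ≤ 0.2; take ln: n ≥ ln(1/0.2)/δ = 1.609/1.417 = 1.136.
So 2 complete cycles are required.

2 cycles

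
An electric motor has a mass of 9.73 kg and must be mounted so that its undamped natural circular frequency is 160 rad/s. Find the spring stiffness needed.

k = m·ω_n² = 9.73 × 160.0² = 9.73 × 25600 = 249100 N/m.

249000 N/m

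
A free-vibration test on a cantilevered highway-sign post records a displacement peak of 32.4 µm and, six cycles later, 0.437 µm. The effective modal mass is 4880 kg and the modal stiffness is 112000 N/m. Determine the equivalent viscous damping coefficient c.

5310 N·s/m

Logarithmic decrement δ = (1/n)·ln(x₀/x_n) = (1/6)·ln(32.4/0.437) = (1/6)·ln(74.14) = 0.7177.
ζ = δ/√(4π² + δ²) = 0.7177/√(39.48 + 0.515) = 0.7177/6.324 = 0.1135.
c = ζ · 2√(km) = 0.1135 × 2√(112000 × 4880) = 0.1135 × 46760 = 5306 N·s/m.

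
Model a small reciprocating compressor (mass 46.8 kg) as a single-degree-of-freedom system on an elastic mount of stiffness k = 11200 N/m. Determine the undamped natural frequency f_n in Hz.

2.46 Hz

ω_n = √(k/m) = √(11200/46.8) = √239.3 = 15.47 rad/s.
f_n = ω_n/(2π) = 15.47/6.283 = 2.462 Hz.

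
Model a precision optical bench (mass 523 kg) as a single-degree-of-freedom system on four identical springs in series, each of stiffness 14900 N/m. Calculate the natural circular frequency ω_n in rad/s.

2.67 rad/s

Series springs: 1/k_eq = 4/14900, so k_eq = 14900/4 = 3725 N/m.
ω_n = √(k_eq/m) = √(3725/523) = √7.122 = 2.669 rad/s.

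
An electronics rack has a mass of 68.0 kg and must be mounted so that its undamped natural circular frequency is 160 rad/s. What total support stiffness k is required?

1740000 N/m

k = m·ω_n² = 68.0 × 160.0² = 68.0 × 25600 = 1741000 N/m.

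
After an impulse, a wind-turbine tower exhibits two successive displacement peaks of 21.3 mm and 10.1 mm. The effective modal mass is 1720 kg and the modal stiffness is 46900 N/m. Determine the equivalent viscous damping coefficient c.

2120 N·s/m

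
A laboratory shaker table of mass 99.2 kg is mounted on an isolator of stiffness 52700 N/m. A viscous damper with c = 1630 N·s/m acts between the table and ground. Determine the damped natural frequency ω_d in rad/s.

21.5 rad/s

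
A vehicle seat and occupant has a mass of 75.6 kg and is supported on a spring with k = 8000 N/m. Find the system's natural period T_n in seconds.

0.611 s

ω_n = √(k/m) = √(8000/75.6) = √105.8 = 10.29 rad/s.
T_n = 2π/ω_n = 6.283/10.29 = 0.6108 s.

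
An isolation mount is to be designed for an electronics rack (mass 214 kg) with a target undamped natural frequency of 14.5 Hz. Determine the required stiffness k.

ω_n = 2πf_n = 2π × 14.5 = 91.11 rad/s.
k = m·ω_n² = 214 × 91.11² = 214 × 8300 = 1776000 N/m.

1780000 N/m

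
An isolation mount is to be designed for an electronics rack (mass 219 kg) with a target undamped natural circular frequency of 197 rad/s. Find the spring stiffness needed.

k = m·ω_n² = 219 × 197.0² = 219 × 38810 = 8499000 N/m.

8500000 N/m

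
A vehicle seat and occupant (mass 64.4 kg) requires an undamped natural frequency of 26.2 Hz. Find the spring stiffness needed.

1750000 N/m

ω_n = 2πf_n = 2π × 26.2 = 164.6 rad/s.
k = m·ω_n² = 64.4 × 164.6² = 64.4 × 27100 = 1745000 N/m.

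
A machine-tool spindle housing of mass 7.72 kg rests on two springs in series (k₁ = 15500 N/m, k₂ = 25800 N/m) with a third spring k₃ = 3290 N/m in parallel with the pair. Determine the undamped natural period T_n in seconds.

Series pair: k_s = k₁k₂/(k₁+k₂) = (15500)(25800)/(15500 + 25800) = 9683 N/m. In parallel with k₃: k_eq = 9683 + 3290 = 12970 N/m.
ω_n = √(k_eq/m) = √(12970/7.72) = √1680 = 40.99 rad/s.
T_n = 2π/ω_n = 6.283/40.99 = 0.1533 s.

0.153 s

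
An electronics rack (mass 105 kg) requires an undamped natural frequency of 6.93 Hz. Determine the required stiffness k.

ω_n = 2πf_n = 2π × 6.93 = 43.54 rad/s.
k = m·ω_n² = 105 × 43.54² = 105 × 1896 = 199100 N/m.

199000 N/m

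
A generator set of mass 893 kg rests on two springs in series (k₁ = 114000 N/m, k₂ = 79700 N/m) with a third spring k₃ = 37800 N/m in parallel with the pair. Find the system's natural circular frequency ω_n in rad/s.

9.74 rad/s

Series pair: k_s = k₁k₂/(k₁+k₂) = (114000)(79700)/(114000 + 79700) = 46910 N/m. In parallel with k₃: k_eq = 46910 + 37800 = 84710 N/m.
ω_n = √(k_eq/m) = √(84710/893) = √94.86 = 9.739 rad/s.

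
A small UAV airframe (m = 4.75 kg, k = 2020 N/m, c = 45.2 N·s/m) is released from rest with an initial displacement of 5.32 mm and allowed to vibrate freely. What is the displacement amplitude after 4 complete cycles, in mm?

0.0137 mm

ζ = c/(2√(km)) = 45.2/(2√(2020 × 4.75)) = 45.2/195.9 = 0.2307.
Logarithmic decrement δ = 2πζ/√(1 − ζ²) = 2π × 0.2307/√(1 − 0.0532) = 1.490.
After n cycles, x_n/x₀ = e^(−nδ), so x_4 = 5.32 × e^(−4 × 1.490) = 5.32 × 0.002581 = 0.01373 mm.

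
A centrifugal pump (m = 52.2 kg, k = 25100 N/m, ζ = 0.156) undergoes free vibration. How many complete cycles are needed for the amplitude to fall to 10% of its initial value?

3 cycles

Logarithmic decrement δ = 2πζ/√(1 − ζ²) = 2π × 0.1560/√(1 − 0.0243) = 0.9923.
x_n/x₀ = e^(−nδ) ≤ 0.1; take ln: n ≥ ln(1/0.1)/δ = 2.303/0.9923 = 2.320.
So 3 complete cycles are required.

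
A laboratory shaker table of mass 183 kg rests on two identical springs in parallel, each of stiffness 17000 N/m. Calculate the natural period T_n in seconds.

Parallel springs add: k_eq = 2 × 17000 = 34000 N/m.
ω_n = √(k_eq/m) = √(34000/183) = √185.8 = 13.63 rad/s.
T_n = 2π/ω_n = 6.283/13.63 = 0.4610 s.

0.461 s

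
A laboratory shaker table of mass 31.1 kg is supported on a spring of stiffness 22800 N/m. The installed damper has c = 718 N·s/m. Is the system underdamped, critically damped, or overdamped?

underdamped

c_c = 2√(k·m) = 1684 N·s/m; ζ = c/c_c = 718/1684 = 0.426.
Since ζ < 1 the system is underdamped.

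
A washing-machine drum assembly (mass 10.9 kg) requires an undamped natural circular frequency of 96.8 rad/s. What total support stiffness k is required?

k = m·ω_n² = 10.9 × 96.80² = 10.9 × 9370 = 102100 N/m.

102000 N/m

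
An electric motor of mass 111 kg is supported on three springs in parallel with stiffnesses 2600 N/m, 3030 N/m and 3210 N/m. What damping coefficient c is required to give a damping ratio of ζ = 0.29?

Parallel springs add: k_eq = 2600 + 3030 + 3210 = 8840 N/m.
c_c = 2√(k_eq·m) = 2√(8840 × 111) = 1981 N·s/m.
c = ζ·c_c = 0.29 × 1981 = 574.5 N·s/m.

575 N·s/m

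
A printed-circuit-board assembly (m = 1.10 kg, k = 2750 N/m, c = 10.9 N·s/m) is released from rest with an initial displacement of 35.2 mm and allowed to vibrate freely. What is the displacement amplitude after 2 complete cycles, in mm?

ζ = c/(2√(km)) = 10.9/(2√(2750 × 1.10)) = 10.9/110.0 = 0.09909.
Logarithmic decrement δ = 2πζ/√(1 − ζ²) = 2π × 0.09909/√(1 − 0.00982) = 0.6257.
After n cycles, x_n/x₀ = e^(−nδ), so x_2 = 35.2 × e^(−2 × 0.6257) = 35.2 × 0.2861 = 10.07 mm.

10.1 mm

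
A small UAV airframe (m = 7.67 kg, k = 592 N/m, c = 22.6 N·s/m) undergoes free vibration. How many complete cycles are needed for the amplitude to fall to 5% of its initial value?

ζ = c/(2√(km)) = 22.6/(2√(592 × 7.67)) = 22.6/134.8 = 0.1677.
Logarithmic decrement δ = 2πζ/√(1 − ζ²) = 2π × 0.1677/√(1 − 0.0281) = 1.069.
x_n/x₀ = e^(−nδ) ≤ 0.05; take ln: n ≥ ln(1/0.05)/δ = 2.996/1.069 = 2.803.
So 3 complete cycles are required.

3 cycles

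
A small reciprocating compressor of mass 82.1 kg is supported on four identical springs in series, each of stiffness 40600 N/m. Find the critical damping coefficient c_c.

Series springs: 1/k_eq = 4/40600, so k_eq = 40600/4 = 10150 N/m.
c_c = 2√(k_eq·m) = 2√(10150 × 82.1) = 2 × 912.9 = 1826 N·s/m.

1830 N·s/m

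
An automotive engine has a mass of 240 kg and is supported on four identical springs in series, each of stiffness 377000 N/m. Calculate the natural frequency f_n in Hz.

Series springs: 1/k_eq = 4/377000, so k_eq = 377000/4 = 94250 N/m.
ω_n = √(k_eq/m) = √(94250/240) = √392.7 = 19.82 rad/s.
f_n = ω_n/(2π) = 19.82/6.283 = 3.154 Hz.

3.15 Hz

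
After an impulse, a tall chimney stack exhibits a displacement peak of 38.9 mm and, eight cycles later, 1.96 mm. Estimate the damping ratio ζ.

0.0593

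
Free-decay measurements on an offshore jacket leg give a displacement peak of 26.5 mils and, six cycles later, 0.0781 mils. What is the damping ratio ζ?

0.153

Logarithmic decrement δ = (1/n)·ln(x₀/x_n) = (1/6)·ln(26.5/0.0781) = (1/6)·ln(339.3) = 0.9712.
ζ = δ/√(4π² + δ²) = 0.9712/√(39.48 + 0.943) = 0.9712/6.358 = 0.1527.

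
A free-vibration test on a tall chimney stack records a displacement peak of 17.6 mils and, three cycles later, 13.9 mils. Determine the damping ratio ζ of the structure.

Logarithmic decrement δ = (1/n)·ln(x₀/x_n) = (1/3)·ln(17.6/13.9) = (1/3)·ln(1.266) = 0.07867.
ζ = δ/√(4π² + δ²) = 0.07867/√(39.48 + 0.00619) = 0.07867/6.284 = 0.01252.

0.0125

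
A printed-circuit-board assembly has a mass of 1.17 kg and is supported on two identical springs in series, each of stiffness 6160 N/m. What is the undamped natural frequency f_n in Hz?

8.17 Hz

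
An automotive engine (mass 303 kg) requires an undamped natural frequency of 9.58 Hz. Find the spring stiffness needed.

1100000 N/m

ω_n = 2πf_n = 2π × 9.58 = 60.19 rad/s.
k = m·ω_n² = 303 × 60.19² = 303 × 3623 = 1098000 N/m.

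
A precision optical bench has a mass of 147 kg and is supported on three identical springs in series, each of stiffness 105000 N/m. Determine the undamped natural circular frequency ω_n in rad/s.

Series springs: 1/k_eq = 3/105000, so k_eq = 105000/3 = 35000 N/m.
ω_n = √(k_eq/m) = √(35000/147) = √238.1 = 15.43 rad/s.

15.4 rad/s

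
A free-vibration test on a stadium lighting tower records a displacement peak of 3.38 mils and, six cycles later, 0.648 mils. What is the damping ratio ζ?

0.0438

Logarithmic decrement δ = (1/n)·ln(x₀/x_n) = (1/6)·ln(3.38/0.648) = (1/6)·ln(5.216) = 0.2753.
ζ = δ/√(4π² + δ²) = 0.2753/√(39.48 + 0.0758) = 0.2753/6.289 = 0.04377.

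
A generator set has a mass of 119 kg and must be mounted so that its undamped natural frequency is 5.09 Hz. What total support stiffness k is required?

ω_n = 2πf_n = 2π × 5.09 = 31.98 rad/s.
k = m·ω_n² = 119 × 31.98² = 119 × 1023 = 121700 N/m.

122000 N/m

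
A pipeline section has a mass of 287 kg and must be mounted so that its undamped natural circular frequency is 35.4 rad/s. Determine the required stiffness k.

k = m·ω_n² = 287 × 35.40² = 287 × 1253 = 359700 N/m.

360000 N/m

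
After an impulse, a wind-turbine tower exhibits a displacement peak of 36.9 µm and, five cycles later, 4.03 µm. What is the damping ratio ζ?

0.0703

Logarithmic decrement δ = (1/n)·ln(x₀/x_n) = (1/5)·ln(36.9/4.03) = (1/5)·ln(9.156) = 0.4429.
ζ = δ/√(4π² + δ²) = 0.4429/√(39.48 + 0.196) = 0.4429/6.299 = 0.07031.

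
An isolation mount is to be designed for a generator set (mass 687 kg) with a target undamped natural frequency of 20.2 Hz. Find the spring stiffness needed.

ω_n = 2πf_n = 2π × 20.2 = 126.9 rad/s.
k = m·ω_n² = 687 × 126.9² = 687 × 16110 = 11070000 N/m.

11100000 N/m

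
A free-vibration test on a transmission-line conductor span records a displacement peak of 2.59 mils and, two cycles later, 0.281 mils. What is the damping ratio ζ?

0.174

Logarithmic decrement δ = (1/n)·ln(x₀/x_n) = (1/2)·ln(2.59/0.281) = (1/2)·ln(9.217) = 1.111.
ζ = δ/√(4π² + δ²) = 1.111/√(39.48 + 1.23) = 1.111/6.381 = 0.1740.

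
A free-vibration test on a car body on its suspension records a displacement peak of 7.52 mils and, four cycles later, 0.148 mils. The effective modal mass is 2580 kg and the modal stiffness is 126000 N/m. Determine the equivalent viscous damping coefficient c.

5570 N·s/m

Logarithmic decrement δ = (1/n)·ln(x₀/x_n) = (1/4)·ln(7.52/0.148) = (1/4)·ln(50.81) = 0.9820.
ζ = δ/√(4π² + δ²) = 0.9820/√(39.48 + 0.964) = 0.9820/6.359 = 0.1544.
c = ζ · 2√(km) = 0.1544 × 2√(126000 × 2580) = 0.1544 × 36060 = 5568 N·s/m.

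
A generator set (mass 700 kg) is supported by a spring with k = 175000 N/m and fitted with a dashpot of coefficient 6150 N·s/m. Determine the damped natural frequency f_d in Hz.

ω_n = √(k/m) = √(175000/700) = 15.81 rad/s.
Critical damping c_c = 2√(k·m) = 2√(175000 × 700) = 22140 N·s/m, so ζ = c/c_c = 6150/22140 = 0.2778.
ω_d = ω_n√(1 − ζ²) = 15.81 × √(1 − 0.0772) = 15.19 rad/s.
f_d = ω_d/(2π) = 2.417 Hz.

2.42 Hz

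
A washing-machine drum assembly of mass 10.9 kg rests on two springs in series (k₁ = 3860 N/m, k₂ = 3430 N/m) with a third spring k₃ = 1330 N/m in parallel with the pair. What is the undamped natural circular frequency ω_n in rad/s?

Series pair: k_s = k₁k₂/(k₁+k₂) = (3860)(3430)/(3860 + 3430) = 1816 N/m. In parallel with k₃: k_eq = 1816 + 1330 = 3146 N/m.
ω_n = √(k_eq/m) = √(3146/10.9) = √288.6 = 16.99 rad/s.

17.0 rad/s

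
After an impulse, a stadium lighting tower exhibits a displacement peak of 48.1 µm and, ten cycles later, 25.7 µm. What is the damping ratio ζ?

Logarithmic decrement δ = (1/n)·ln(x₀/x_n) = (1/10)·ln(48.1/25.7) = (1/10)·ln(1.872) = 0.06268.
ζ = δ/√(4π² + δ²) = 0.06268/√(39.48 + 0.00393) = 0.06268/6.283 = 0.009975.

0.00998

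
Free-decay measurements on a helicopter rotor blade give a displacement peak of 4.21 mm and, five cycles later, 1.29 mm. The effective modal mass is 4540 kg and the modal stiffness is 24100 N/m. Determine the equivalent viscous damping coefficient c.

Logarithmic decrement δ = (1/n)·ln(x₀/x_n) = (1/5)·ln(4.21/1.29) = (1/5)·ln(3.264) = 0.2366.
ζ = δ/√(4π² + δ²) = 0.2366/√(39.48 + 0.0560) = 0.2366/6.288 = 0.03762.
c = ζ · 2√(km) = 0.03762 × 2√(24100 × 4540) = 0.03762 × 20920 = 787.1 N·s/m.

787 N·s/m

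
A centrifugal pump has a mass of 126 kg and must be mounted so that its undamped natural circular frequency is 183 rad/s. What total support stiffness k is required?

4220000 N/m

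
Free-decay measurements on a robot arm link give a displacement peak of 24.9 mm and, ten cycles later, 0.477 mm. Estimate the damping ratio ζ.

0.0628

Logarithmic decrement δ = (1/n)·ln(x₀/x_n) = (1/10)·ln(24.9/0.477) = (1/10)·ln(52.20) = 0.3955.
ζ = δ/√(4π² + δ²) = 0.3955/√(39.48 + 0.156) = 0.3955/6.296 = 0.06282.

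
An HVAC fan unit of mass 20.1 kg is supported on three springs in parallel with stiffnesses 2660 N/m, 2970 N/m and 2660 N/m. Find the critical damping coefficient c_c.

Parallel springs add: k_eq = 2660 + 2970 + 2660 = 8290 N/m.
c_c = 2√(k_eq·m) = 2√(8290 × 20.1) = 2 × 408.2 = 816.4 N·s/m.

816 N·s/m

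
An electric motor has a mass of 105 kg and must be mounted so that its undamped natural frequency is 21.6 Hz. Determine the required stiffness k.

1930000 N/m

ω_n = 2πf_n = 2π × 21.6 = 135.7 rad/s.
k = m·ω_n² = 105 × 135.7² = 105 × 18420 = 1934000 N/m.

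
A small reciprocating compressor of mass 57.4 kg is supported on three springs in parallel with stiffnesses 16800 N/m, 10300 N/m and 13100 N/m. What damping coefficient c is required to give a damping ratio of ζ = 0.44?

1340 N·s/m

Parallel springs add: k_eq = 16800 + 10300 + 13100 = 40200 N/m.
c_c = 2√(k_eq·m) = 2√(40200 × 57.4) = 3038 N·s/m.
c = ζ·c_c = 0.44 × 3038 = 1337 N·s/m.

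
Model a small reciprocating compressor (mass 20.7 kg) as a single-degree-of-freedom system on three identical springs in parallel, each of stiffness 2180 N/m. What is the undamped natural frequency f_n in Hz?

2.83 Hz

Parallel springs add: k_eq = 3 × 2180 = 6540 N/m.
ω_n = √(k_eq/m) = √(6540/20.7) = √315.9 = 17.77 rad/s.
f_n = ω_n/(2π) = 17.77/6.283 = 2.829 Hz.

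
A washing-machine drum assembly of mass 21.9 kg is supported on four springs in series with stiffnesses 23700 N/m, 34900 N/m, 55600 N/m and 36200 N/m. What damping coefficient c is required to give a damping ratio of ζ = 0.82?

711 N·s/m

Series springs: 1/k_eq = 1/23700 + 1/34900 + 1/55600 + 1/36200 = 0.0001165, so k_eq = 8587 N/m.
c_c = 2√(k_eq·m) = 2√(8587 × 21.9) = 867.3 N·s/m.
c = ζ·c_c = 0.82 × 867.3 = 711.2 N·s/m.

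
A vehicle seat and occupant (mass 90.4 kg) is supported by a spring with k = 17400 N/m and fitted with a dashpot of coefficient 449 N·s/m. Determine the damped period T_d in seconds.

ω_n = √(k/m) = √(17400/90.4) = 13.87 rad/s.
Critical damping c_c = 2√(k·m) = 2√(17400 × 90.4) = 2508 N·s/m, so ζ = c/c_c = 449/2508 = 0.1790.
ω_d = ω_n√(1 − ζ²) = 13.87 × √(1 − 0.0320) = 13.65 rad/s.
T_d = 2π/ω_d = 0.4603 s.

0.460 s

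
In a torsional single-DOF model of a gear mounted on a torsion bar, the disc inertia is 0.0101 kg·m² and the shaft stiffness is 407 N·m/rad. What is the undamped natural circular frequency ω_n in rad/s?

ω_n = √(k_t/J) = √(407/0.0101) = √40300 = 200.7 rad/s.

201 rad/s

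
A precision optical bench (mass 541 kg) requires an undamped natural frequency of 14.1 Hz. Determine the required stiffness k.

ω_n = 2πf_n = 2π × 14.1 = 88.59 rad/s.
k = m·ω_n² = 541 × 88.59² = 541 × 7849 = 4246000 N/m.

4250000 N/m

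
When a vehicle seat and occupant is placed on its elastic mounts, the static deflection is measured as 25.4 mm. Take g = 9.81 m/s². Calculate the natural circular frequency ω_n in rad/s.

ω_n = √(g/δ_st) = √(9.81/0.0254) = √386.2 = 19.65 rad/s.

19.7 rad/s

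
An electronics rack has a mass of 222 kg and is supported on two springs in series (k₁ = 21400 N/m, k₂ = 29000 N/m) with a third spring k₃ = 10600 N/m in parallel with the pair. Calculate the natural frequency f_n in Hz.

1.62 Hz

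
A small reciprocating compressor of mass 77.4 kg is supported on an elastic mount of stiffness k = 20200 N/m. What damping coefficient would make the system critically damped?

c_c = 2√(k·m) = 2√(20200 × 77.4) = 2 × 1250 = 2501 N·s/m.

2500 N·s/m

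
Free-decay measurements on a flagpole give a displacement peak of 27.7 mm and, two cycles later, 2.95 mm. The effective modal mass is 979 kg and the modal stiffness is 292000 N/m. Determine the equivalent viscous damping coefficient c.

Logarithmic decrement δ = (1/n)·ln(x₀/x_n) = (1/2)·ln(27.7/2.95) = (1/2)·ln(9.390) = 1.120.
ζ = δ/√(4π² + δ²) = 1.120/√(39.48 + 1.25) = 1.120/6.382 = 0.1755.
c = ζ · 2√(km) = 0.1755 × 2√(292000 × 979) = 0.1755 × 33820 = 5933 N·s/m.

5930 N·s/m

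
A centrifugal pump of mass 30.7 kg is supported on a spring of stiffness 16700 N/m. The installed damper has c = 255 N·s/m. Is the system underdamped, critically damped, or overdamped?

underdamped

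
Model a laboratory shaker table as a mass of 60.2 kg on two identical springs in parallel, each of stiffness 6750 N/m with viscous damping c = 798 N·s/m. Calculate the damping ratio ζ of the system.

Parallel springs add: k_eq = 2 × 6750 = 13500 N/m.
ω_n = √(k_eq/m) = √(13500/60.2) = 14.98 rad/s.
Critical damping c_c = 2√(k_eq·m) = 2√(13500 × 60.2) = 1803 N·s/m, so ζ = c/c_c = 798/1803 = 0.4426.

0.443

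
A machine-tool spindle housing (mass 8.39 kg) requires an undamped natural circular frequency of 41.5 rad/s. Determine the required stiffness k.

k = m·ω_n² = 8.39 × 41.50² = 8.39 × 1722 = 14450 N/m.

14400 N/m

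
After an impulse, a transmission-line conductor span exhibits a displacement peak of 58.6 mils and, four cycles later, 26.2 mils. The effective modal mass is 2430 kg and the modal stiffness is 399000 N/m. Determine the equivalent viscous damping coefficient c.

1990 N·s/m

Logarithmic decrement δ = (1/n)·ln(x₀/x_n) = (1/4)·ln(58.6/26.2) = (1/4)·ln(2.237) = 0.2012.
ζ = δ/√(4π² + δ²) = 0.2012/√(39.48 + 0.0405) = 0.2012/6.286 = 0.03201.
c = ζ · 2√(km) = 0.03201 × 2√(399000 × 2430) = 0.03201 × 62280 = 1994 N·s/m.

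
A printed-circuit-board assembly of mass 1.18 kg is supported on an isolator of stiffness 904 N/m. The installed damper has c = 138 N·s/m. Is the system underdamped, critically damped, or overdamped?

c_c = 2√(k·m) = 65.32 N·s/m; ζ = c/c_c = 138/65.32 = 2.11.
Since ζ > 1 the system is overdamped.

overdamped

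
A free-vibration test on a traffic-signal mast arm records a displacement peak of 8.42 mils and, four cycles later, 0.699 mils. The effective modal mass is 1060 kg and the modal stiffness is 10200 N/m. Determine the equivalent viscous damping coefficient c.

648 N·s/m

Logarithmic decrement δ = (1/n)·ln(x₀/x_n) = (1/4)·ln(8.42/0.699) = (1/4)·ln(12.05) = 0.6222.
ζ = δ/√(4π² + δ²) = 0.6222/√(39.48 + 0.387) = 0.6222/6.314 = 0.09854.
c = ζ · 2√(km) = 0.09854 × 2√(10200 × 1060) = 0.09854 × 6576 = 648.0 N·s/m.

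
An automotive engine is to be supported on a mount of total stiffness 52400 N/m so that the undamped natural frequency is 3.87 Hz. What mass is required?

88.6 kg

ω_n = 2πf_n = 2π × 3.87 = 24.32 rad/s.
m = k/ω_n² = 52400/24.32² = 52400/591.3 = 88.62 kg.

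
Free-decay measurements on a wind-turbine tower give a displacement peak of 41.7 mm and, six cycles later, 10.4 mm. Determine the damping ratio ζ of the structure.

Logarithmic decrement δ = (1/n)·ln(x₀/x_n) = (1/6)·ln(41.7/10.4) = (1/6)·ln(4.010) = 0.2314.
ζ = δ/√(4π² + δ²) = 0.2314/√(39.48 + 0.0536) = 0.2314/6.287 = 0.03681.

0.0368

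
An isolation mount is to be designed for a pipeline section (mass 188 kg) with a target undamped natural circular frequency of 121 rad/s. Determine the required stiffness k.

2750000 N/m

k = m·ω_n² = 188 × 121.0² = 188 × 14640 = 2753000 N/m.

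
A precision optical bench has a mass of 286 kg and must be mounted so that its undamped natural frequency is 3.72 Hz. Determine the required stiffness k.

156000 N/m

ω_n = 2πf_n = 2π × 3.72 = 23.37 rad/s.
k = m·ω_n² = 286 × 23.37² = 286 × 546.3 = 156200 N/m.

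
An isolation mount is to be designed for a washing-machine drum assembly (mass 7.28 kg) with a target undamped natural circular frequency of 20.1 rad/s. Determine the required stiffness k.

k = m·ω_n² = 7.28 × 20.10² = 7.28 × 404.0 = 2941 N/m.

2940 N/m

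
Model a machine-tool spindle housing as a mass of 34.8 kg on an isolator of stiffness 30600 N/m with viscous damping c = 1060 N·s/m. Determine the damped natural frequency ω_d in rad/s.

25.4 rad/s

ω_n = √(k/m) = √(30600/34.8) = 29.65 rad/s.
Critical damping c_c = 2√(k·m) = 2√(30600 × 34.8) = 2064 N·s/m, so ζ = c/c_c = 1060/2064 = 0.5136.
ω_d = ω_n√(1 − ζ²) = 29.65 × √(1 − 0.264) = 25.44 rad/s.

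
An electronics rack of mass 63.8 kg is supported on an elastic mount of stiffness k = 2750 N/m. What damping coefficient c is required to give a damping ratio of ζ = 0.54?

452 N·s/m

c_c = 2√(k·m) = 2√(2750 × 63.8) = 837.7 N·s/m.
c = ζ·c_c = 0.54 × 837.7 = 452.4 N·s/m.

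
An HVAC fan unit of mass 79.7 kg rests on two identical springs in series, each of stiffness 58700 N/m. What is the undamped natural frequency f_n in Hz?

3.05 Hz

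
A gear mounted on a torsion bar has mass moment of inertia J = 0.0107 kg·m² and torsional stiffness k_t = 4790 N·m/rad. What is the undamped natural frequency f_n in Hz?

106 Hz

ω_n = √(k_t/J) = √(4790/0.0107) = √447700 = 669.1 rad/s.
f_n = ω_n/(2π) = 669.1/6.283 = 106.5 Hz.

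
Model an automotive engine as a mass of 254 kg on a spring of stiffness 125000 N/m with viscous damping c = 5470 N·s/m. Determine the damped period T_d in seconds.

0.324 s

ω_n = √(k/m) = √(125000/254) = 22.18 rad/s.
Critical damping c_c = 2√(k·m) = 2√(125000 × 254) = 11270 N·s/m, so ζ = c/c_c = 5470/11270 = 0.4854.
ω_d = ω_n√(1 − ζ²) = 22.18 × √(1 − 0.236) = 19.40 rad/s.
T_d = 2π/ω_d = 0.3240 s.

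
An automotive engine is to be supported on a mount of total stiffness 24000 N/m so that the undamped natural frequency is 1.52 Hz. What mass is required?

263 kg

ω_n = 2πf_n = 2π × 1.52 = 9.550 rad/s.
m = k/ω_n² = 24000/9.550² = 24000/91.21 = 263.1 kg.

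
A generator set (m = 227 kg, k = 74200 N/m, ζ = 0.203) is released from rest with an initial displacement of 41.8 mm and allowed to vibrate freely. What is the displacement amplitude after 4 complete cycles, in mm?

0.228 mm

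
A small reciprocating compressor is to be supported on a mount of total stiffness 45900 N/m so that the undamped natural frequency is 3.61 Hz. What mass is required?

ω_n = 2πf_n = 2π × 3.61 = 22.68 rad/s.
m = k/ω_n² = 45900/22.68² = 45900/514.5 = 89.22 kg.

89.2 kg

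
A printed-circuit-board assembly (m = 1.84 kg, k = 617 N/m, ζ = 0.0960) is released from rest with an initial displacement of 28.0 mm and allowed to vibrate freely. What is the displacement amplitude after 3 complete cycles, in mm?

Logarithmic decrement δ = 2πζ/√(1 − ζ²) = 2π × 0.09600/√(1 − 0.00922) = 0.6060.
After n cycles, x_n/x₀ = e^(−nδ), so x_3 = 28.0 × e^(−3 × 0.6060) = 28.0 × 0.1624 = 4.546 mm.

4.55 mm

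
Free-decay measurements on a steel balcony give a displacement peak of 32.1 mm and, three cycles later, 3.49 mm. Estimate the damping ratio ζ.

Logarithmic decrement δ = (1/n)·ln(x₀/x_n) = (1/3)·ln(32.1/3.49) = (1/3)·ln(9.198) = 0.7397.
ζ = δ/√(4π² + δ²) = 0.7397/√(39.48 + 0.547) = 0.7397/6.327 = 0.1169.

0.117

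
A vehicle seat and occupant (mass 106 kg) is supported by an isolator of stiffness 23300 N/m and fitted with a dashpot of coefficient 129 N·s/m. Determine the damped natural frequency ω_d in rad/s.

ω_n = √(k/m) = √(23300/106) = 14.83 rad/s.
Critical damping c_c = 2√(k·m) = 2√(23300 × 106) = 3143 N·s/m, so ζ = c/c_c = 129/3143 = 0.04104.
ω_d = ω_n√(1 − ζ²) = 14.83 × √(1 − 0.00168) = 14.81 rad/s.

14.8 rad/s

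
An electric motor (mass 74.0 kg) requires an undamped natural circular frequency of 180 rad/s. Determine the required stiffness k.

2400000 N/m

k = m·ω_n² = 74.0 × 180.0² = 74.0 × 32400 = 2398000 N/m.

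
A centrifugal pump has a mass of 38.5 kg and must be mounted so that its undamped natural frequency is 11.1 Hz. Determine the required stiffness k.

187000 N/m

ω_n = 2πf_n = 2π × 11.1 = 69.74 rad/s.
k = m·ω_n² = 38.5 × 69.74² = 38.5 × 4864 = 187300 N/m.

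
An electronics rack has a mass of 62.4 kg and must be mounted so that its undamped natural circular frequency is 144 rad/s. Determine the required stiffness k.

k = m·ω_n² = 62.4 × 144.0² = 62.4 × 20740 = 1294000 N/m.

1290000 N/m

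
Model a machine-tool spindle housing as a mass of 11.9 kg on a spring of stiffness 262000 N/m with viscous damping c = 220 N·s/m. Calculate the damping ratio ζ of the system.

0.0623

ω_n = √(k/m) = √(262000/11.9) = 148.4 rad/s.
Critical damping c_c = 2√(k·m) = 2√(262000 × 11.9) = 3531 N·s/m, so ζ = c/c_c = 220/3531 = 0.06230.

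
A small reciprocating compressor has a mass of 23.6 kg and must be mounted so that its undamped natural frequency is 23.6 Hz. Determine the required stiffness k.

519000 N/m

ω_n = 2πf_n = 2π × 23.6 = 148.3 rad/s.
k = m·ω_n² = 23.6 × 148.3² = 23.6 × 21990 = 518900 N/m.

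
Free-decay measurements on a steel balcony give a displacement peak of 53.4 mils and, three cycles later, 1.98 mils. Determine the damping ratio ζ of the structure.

0.172

Logarithmic decrement δ = (1/n)·ln(x₀/x_n) = (1/3)·ln(53.4/1.98) = (1/3)·ln(26.97) = 1.098.
ζ = δ/√(4π² + δ²) = 1.098/√(39.48 + 1.21) = 1.098/6.378 = 0.1722.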